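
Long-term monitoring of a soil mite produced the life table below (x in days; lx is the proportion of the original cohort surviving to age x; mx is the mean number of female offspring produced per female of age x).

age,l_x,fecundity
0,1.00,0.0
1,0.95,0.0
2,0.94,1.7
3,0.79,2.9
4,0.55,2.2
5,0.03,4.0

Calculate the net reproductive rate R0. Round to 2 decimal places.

5.22

lx·mx by age: 0, 0, 1.598, 2.291, 1.21, 0.12
R0 = Σ lx·mx = 5.219 → 5.22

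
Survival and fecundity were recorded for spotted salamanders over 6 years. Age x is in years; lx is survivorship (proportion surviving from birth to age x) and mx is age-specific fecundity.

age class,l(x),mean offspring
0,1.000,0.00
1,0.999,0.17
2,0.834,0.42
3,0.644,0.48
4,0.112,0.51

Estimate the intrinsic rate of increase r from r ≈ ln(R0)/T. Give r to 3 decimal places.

-0.053

R0 = Σ lx·mx = 0 + 0.16983 + 0.35028 + 0.30912 + 0.05712 = 0.88635
Σ x·lx·mx = 2.02623; T = 2.02623/0.88635 = 2.28604…
r ≈ ln(R0)/T = ln(0.88635)/2.28604… = -0.05277… → -0.053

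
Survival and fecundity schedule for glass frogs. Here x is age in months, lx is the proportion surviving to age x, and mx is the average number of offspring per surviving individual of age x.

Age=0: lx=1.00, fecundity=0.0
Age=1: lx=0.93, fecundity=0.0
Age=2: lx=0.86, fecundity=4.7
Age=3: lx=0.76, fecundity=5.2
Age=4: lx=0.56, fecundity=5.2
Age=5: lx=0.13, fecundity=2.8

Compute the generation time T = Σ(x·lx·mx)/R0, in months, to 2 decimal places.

lx·mx: 0, 0, 4.042, 3.952, 2.912, 0.364 → R0 = 11.27
x·lx·mx: 0, 0, 8.084, 11.856, 11.648, 1.82 → Σ = 33.408
T = 33.408 / 11.27 = 2.96433… → 2.96

2.96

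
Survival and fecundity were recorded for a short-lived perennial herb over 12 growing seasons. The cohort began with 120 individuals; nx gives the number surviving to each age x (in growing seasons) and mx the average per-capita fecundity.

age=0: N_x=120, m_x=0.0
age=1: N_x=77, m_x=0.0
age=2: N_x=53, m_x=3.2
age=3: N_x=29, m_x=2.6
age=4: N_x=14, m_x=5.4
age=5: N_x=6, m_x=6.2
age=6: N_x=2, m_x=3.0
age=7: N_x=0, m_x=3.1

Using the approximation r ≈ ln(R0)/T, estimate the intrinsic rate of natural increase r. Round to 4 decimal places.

lx = nx/n0 = nx/120: 1, 0.64167…, 0.44167…, 0.24167…, 0.11667…, 0.05, 0.01667…, 0
R0 = Σ lx·mx = 0 + 0 + 1.41333… + 0.62833… + 0.63… + 0.31 + 0.05… + 0 = 3.031667…
Σ x·lx·mx = 9.081667…; T = 9.081667…/3.031667… = 2.9956…
r ≈ ln(R0)/T = ln(3.031667…)/2.9956… = 0.370247… → 0.3702

0.3702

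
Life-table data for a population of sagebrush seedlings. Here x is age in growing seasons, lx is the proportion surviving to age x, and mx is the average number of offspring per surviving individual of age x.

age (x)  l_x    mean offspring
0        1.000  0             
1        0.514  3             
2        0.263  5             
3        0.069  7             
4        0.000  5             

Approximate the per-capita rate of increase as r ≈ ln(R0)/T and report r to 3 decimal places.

0.717

R0 = Σ lx·mx = 0 + 1.542 + 1.315 + 0.483 + 0 = 3.34
Σ x·lx·mx = 5.621; T = 5.621/3.34 = 1.68293…
r ≈ ln(R0)/T = ln(3.34)/1.68293… = 0.71659… → 0.717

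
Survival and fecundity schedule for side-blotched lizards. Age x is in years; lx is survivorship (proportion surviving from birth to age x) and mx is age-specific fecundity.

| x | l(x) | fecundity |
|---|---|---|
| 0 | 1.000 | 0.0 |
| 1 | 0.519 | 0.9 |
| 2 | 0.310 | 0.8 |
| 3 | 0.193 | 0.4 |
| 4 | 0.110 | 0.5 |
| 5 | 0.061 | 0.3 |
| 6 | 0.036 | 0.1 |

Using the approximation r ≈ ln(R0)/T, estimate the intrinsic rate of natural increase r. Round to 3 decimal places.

-0.080

R0 = Σ lx·mx = 0 + 0.4671 + 0.248 + 0.0772 + 0.055 + 0.0183 + 0.0036 = 0.8692
Σ x·lx·mx = 1.5278; T = 1.5278/0.8692 = 1.75771…
r ≈ ln(R0)/T = ln(0.8692)/1.75771… = -0.07975… → -0.080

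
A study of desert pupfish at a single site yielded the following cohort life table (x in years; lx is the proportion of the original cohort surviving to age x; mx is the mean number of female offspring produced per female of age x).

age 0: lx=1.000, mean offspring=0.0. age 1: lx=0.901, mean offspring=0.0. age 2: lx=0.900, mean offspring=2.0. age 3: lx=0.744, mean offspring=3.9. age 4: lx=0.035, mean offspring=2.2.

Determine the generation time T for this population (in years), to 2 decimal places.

2.64

lx·mx: 0, 0, 1.8, 2.9016, 0.077 → R0 = 4.7786
x·lx·mx: 0, 0, 3.6, 8.7048, 0.308 → Σ = 12.6128
T = 12.6128 / 4.7786 = 2.639434… → 2.64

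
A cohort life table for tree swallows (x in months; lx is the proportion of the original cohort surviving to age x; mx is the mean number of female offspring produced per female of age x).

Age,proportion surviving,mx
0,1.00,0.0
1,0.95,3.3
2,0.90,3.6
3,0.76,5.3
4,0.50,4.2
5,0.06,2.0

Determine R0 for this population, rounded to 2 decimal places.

12.62

lx·mx by age: 0, 3.135, 3.24, 4.028, 2.1, 0.12
R0 = Σ lx·mx = 12.623 → 12.62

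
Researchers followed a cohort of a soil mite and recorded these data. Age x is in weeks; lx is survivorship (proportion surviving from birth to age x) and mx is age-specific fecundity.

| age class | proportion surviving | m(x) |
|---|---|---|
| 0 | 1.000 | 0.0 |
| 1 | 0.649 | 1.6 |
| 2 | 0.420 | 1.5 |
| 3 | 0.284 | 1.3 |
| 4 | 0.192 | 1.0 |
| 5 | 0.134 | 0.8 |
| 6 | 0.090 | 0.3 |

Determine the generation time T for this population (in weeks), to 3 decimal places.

lx·mx: 0, 1.0384, 0.63, 0.3692, 0.192, 0.1072, 0.027 → R0 = 2.3638
x·lx·mx: 0, 1.0384, 1.26, 1.1076, 0.768, 0.536, 0.162 → Σ = 4.872
T = 4.872 / 2.3638 = 2.061088… → 2.061

2.061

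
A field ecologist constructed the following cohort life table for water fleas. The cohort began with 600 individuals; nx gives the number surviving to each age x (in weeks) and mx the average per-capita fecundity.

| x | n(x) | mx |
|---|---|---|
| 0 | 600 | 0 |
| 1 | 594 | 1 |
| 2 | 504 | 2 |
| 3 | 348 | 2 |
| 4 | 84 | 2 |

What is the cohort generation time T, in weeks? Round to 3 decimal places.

2.178

lx = nx/n0 = nx/600: 1, 0.99, 0.84, 0.58, 0.14
lx·mx: 0, 0.99, 1.68, 1.16, 0.28 → R0 = 4.11
x·lx·mx: 0, 0.99, 3.36, 3.48, 1.12 → Σ = 8.95
T = 8.95 / 4.11 = 2.177616… → 2.178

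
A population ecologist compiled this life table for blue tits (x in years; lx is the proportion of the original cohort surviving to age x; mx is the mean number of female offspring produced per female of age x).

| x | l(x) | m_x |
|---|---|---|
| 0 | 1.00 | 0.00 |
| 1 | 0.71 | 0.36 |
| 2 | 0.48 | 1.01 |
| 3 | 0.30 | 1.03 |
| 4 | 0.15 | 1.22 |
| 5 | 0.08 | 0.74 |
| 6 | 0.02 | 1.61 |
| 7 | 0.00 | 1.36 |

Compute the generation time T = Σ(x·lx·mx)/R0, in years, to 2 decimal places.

2.55

lx·mx: 0, 0.2556, 0.4848, 0.309, 0.183, 0.0592, 0.0322, 0 → R0 = 1.3238
x·lx·mx: 0, 0.2556, 0.9696, 0.927, 0.732, 0.296, 0.1932, 0 → Σ = 3.3734
T = 3.3734 / 1.3238 = 2.54827… → 2.55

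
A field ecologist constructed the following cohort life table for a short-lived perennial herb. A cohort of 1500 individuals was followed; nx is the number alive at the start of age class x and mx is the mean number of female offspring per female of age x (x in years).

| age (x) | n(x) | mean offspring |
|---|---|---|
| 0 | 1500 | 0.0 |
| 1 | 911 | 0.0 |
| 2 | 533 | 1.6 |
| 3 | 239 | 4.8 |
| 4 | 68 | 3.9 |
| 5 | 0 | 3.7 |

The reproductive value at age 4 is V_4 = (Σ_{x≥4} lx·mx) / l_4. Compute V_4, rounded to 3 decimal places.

3.900

lx = nx/n0 = nx/1500: 1, 0.60733…, 0.35533…, 0.15933…, 0.04533…, 0
lx·mx for x ≥ 4: 0.1768…, 0 → sum = 0.1768…
V_4 = 0.1768… / l_4 = 0.1768… / 0.045333… = 3.9… → 3.900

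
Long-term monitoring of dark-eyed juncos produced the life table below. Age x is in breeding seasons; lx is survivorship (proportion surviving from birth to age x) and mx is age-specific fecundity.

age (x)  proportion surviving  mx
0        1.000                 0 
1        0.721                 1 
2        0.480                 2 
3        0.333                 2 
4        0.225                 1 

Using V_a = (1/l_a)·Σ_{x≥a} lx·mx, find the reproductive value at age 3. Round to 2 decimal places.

lx·mx for x ≥ 3: 0.666, 0.225 → sum = 0.891
V_3 = 0.891 / l_3 = 0.891 / 0.333 = 2.675676… → 2.68

2.68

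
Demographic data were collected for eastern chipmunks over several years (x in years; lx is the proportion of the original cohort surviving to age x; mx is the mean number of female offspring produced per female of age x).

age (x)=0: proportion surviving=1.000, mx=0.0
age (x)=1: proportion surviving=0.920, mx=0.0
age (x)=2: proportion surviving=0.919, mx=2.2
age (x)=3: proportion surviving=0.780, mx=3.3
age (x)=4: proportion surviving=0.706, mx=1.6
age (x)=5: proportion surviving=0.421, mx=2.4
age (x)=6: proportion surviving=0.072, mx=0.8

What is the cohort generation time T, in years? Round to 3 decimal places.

3.192

lx·mx: 0, 0, 2.0218, 2.574, 1.1296, 1.0104, 0.0576 → R0 = 6.7934
x·lx·mx: 0, 0, 4.0436, 7.722, 4.5184, 5.052, 0.3456 → Σ = 21.6816
T = 21.6816 / 6.7934 = 3.191568… → 3.192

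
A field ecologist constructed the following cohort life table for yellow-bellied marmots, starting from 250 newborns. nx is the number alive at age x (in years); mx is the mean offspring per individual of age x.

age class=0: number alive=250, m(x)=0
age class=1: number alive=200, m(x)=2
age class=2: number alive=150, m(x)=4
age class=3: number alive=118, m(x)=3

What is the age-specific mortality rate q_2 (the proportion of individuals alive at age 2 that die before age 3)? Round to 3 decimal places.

0.213

lx = nx/n0 = nx/250: 1, 0.8, 0.6, 0.472
q_2 = (l_2 − l_3) / l_2 = (0.6 − 0.472) / 0.6
     = 0.128 / 0.6 = 0.213333… → 0.213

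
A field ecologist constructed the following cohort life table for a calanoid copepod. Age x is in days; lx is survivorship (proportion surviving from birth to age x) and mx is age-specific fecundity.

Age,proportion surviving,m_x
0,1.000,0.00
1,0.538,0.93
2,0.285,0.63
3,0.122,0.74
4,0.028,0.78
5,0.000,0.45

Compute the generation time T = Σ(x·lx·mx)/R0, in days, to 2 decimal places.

lx·mx: 0, 0.50034, 0.17955, 0.09028, 0.02184, 0 → R0 = 0.79201
x·lx·mx: 0, 0.50034, 0.3591, 0.27084, 0.08736, 0 → Σ = 1.21764
T = 1.21764 / 0.79201 = 1.537405… → 1.54

1.54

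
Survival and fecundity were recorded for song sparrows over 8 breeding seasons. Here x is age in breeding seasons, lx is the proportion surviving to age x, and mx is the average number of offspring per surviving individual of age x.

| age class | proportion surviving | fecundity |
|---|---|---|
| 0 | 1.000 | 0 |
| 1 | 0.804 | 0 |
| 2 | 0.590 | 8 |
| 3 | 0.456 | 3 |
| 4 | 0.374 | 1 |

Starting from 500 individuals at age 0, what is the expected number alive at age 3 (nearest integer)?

228

Expected survivors = N0 · l_3 = 500 × 0.456 = 228 → 228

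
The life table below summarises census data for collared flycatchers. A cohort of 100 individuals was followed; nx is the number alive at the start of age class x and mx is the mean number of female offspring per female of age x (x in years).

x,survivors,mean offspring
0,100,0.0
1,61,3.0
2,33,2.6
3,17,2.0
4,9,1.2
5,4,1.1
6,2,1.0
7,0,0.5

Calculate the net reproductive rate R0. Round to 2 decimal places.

lx = nx/n0 = nx/100: 1, 0.61, 0.33, 0.17, 0.09, 0.04, 0.02, 0
lx·mx by age: 0, 1.83, 0.858, 0.34, 0.108, 0.044, 0.02, 0
R0 = Σ lx·mx = 3.2 → 3.20

3.20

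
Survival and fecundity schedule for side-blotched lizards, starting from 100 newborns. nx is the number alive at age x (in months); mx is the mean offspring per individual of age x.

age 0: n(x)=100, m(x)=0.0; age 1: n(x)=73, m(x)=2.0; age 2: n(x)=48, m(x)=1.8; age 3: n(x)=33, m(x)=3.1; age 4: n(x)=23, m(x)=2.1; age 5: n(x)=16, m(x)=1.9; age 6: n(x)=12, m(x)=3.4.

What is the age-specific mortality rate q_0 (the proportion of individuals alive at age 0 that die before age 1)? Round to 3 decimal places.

0.270

lx = nx/n0 = nx/100: 1, 0.73, 0.48, 0.33, 0.23, 0.16, 0.12
q_0 = (l_0 − l_1) / l_0 = (1 − 0.73) / 1
     = 0.27 / 1 = 0.27 → 0.270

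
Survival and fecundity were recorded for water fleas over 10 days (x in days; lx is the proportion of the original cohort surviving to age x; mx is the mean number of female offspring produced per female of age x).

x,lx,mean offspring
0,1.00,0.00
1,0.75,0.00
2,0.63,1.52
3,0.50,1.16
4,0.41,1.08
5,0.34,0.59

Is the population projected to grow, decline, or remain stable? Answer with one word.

growing

R0 = Σ lx·mx = 0 + 0 + 0.9576 + 0.58 + 0.4428 + 0.2006 = 2.181
R0 > 1, so the population is growing.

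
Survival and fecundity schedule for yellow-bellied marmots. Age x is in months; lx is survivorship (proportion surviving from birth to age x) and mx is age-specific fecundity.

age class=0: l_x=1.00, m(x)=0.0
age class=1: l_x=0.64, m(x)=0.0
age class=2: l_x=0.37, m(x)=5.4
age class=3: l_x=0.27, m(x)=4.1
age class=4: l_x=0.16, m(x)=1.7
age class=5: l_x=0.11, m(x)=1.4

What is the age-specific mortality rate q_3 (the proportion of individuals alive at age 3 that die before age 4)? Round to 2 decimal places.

q_3 = (l_3 − l_4) / l_3 = (0.27 − 0.16) / 0.27
     = 0.11 / 0.27 = 0.407407… → 0.41

0.41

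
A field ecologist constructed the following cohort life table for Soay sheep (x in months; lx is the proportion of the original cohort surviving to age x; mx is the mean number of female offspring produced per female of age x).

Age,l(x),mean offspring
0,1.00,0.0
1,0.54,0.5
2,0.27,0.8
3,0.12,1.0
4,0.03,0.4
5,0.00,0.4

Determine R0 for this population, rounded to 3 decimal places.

0.618

lx·mx by age: 0, 0.27, 0.216, 0.12, 0.012, 0
R0 = Σ lx·mx = 0.618 → 0.618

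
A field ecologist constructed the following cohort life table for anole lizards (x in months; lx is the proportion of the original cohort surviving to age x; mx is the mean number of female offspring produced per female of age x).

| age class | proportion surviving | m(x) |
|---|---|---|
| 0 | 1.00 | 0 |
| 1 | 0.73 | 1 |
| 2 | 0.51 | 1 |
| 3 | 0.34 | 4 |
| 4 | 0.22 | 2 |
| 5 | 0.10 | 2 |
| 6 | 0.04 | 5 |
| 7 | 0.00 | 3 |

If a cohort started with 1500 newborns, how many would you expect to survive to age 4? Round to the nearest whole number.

Expected survivors = N0 · l_4 = 1500 × 0.22 = 330 → 330

330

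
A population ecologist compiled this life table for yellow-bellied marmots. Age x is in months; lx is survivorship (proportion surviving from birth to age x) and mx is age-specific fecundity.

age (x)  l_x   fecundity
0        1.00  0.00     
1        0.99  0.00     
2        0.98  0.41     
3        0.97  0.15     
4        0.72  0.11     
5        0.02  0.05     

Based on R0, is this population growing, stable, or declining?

R0 = Σ lx·mx = 0 + 0 + 0.4018 + 0.1455 + 0.0792 + 0.001 = 0.6275
R0 < 1, so the population is declining.

declining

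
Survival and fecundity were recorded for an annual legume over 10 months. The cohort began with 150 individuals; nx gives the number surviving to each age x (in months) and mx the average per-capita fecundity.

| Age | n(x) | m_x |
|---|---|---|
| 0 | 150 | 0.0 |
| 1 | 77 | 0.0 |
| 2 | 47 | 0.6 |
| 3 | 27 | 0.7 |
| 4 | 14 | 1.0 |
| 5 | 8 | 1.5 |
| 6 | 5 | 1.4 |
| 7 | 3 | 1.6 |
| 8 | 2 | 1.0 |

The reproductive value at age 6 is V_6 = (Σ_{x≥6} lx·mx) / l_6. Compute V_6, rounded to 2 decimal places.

lx = nx/n0 = nx/150: 1, 0.51333…, 0.31333…, 0.18, 0.09333…, 0.05333…, 0.03333…, 0.02, 0.01333…
lx·mx for x ≥ 6: 0.046667…, 0.032, 0.013333… → sum = 0.092…
V_6 = 0.092… / l_6 = 0.092… / 0.033333… = 2.76… → 2.76

2.76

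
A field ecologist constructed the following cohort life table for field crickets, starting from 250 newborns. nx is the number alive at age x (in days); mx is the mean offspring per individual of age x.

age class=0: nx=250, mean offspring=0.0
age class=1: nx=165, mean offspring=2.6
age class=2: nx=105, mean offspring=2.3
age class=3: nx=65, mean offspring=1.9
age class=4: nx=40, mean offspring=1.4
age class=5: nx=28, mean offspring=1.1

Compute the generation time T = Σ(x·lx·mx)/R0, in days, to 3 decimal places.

1.885

lx = nx/n0 = nx/250: 1, 0.66, 0.42, 0.26, 0.16, 0.112
lx·mx: 0, 1.716, 0.966, 0.494, 0.224, 0.1232 → R0 = 3.5232
x·lx·mx: 0, 1.716, 1.932, 1.482, 0.896, 0.616 → Σ = 6.642
T = 6.642 / 3.5232 = 1.885218… → 1.885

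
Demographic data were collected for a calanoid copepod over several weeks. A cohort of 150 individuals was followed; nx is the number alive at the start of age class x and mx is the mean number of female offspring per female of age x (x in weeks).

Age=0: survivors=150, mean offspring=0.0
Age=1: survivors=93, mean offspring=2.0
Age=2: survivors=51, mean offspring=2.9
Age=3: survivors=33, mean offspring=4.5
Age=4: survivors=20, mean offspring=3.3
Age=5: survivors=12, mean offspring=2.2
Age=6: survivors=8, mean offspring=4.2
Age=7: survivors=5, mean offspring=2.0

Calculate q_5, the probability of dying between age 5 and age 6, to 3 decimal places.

lx = nx/n0 = nx/150: 1, 0.62, 0.34, 0.22, 0.13333…, 0.08, 0.05333…, 0.03333…
q_5 = (l_5 − l_6) / l_5 = (0.08 − 0.053333…) / 0.08
     = 0.026667… / 0.08 = 0.333333… → 0.333

0.333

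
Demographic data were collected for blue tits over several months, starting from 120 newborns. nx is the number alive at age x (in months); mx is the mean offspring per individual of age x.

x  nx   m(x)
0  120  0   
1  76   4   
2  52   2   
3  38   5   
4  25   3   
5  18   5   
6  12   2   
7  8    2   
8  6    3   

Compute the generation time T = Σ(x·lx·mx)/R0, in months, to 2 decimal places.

lx = nx/n0 = nx/120: 1, 0.63333…, 0.43333…, 0.31667…, 0.20833…, 0.15, 0.1, 0.06667…, 0.05
lx·mx: 0, 2.533333…, 0.866667…, 1.583333…, 0.625…, 0.75, 0.2, 0.133333…, 0.15 → R0 = 6.841667…
x·lx·mx: 0, 2.533333…, 1.733333…, 4.75…, 2.5…, 3.75, 1.2, 0.933333…, 1.2 → Σ = 18.6…
T = 18.6… / 6.841667… = 2.718636… → 2.72

2.72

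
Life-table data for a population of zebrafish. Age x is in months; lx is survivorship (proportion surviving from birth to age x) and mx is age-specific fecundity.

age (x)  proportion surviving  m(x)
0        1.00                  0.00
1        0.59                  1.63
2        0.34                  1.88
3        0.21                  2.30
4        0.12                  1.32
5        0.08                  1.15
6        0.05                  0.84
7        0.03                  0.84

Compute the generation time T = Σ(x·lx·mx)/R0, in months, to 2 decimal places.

2.17

lx·mx: 0, 0.9617, 0.6392, 0.483, 0.1584, 0.092, 0.042, 0.0252 → R0 = 2.4015
x·lx·mx: 0, 0.9617, 1.2784, 1.449, 0.6336, 0.46, 0.252, 0.1764 → Σ = 5.2111
T = 5.2111 / 2.4015 = 2.169935… → 2.17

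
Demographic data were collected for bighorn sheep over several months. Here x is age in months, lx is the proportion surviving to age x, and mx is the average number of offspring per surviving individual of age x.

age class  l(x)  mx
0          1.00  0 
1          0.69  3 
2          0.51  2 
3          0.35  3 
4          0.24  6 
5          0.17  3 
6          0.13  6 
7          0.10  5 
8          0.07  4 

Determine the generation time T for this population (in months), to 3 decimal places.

3.397

lx·mx: 0, 2.07, 1.02, 1.05, 1.44, 0.51, 0.78, 0.5, 0.28 → R0 = 7.65
x·lx·mx: 0, 2.07, 2.04, 3.15, 5.76, 2.55, 4.68, 3.5, 2.24 → Σ = 25.99
T = 25.99 / 7.65 = 3.397386… → 3.397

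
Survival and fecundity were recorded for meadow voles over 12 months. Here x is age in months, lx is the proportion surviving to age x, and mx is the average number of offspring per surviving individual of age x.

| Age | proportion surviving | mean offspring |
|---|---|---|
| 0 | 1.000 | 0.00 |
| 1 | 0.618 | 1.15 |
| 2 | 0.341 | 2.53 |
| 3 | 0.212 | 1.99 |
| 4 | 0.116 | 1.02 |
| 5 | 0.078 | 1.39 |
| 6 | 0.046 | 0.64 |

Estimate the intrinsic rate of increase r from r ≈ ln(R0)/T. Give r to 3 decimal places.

R0 = Σ lx·mx = 0 + 0.7107 + 0.86273 + 0.42188 + 0.11832 + 0.10842 + 0.02944 = 2.25149
Σ x·lx·mx = 4.89382; T = 4.89382/2.25149 = 2.17359…
r ≈ ln(R0)/T = ln(2.25149)/2.17359… = 0.37339… → 0.373

0.373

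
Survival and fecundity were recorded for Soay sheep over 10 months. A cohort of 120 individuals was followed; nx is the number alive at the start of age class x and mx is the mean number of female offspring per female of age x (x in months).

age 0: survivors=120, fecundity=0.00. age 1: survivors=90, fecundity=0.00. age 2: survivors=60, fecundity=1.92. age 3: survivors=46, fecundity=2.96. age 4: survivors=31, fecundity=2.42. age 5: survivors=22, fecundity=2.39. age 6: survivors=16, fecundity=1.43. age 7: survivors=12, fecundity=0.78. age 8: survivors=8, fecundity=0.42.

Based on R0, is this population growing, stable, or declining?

growing

lx = nx/n0 = nx/120: 1, 0.75, 0.5, 0.38333…, 0.25833…, 0.18333…, 0.13333…, 0.1, 0.06667…
R0 = Σ lx·mx = 0 + 0 + 0.96 + 1.134667… + 0.625167… + 0.438167… + 0.190667… + 0.078 + 0.028… = 3.454667…
R0 > 1, so the population is growing.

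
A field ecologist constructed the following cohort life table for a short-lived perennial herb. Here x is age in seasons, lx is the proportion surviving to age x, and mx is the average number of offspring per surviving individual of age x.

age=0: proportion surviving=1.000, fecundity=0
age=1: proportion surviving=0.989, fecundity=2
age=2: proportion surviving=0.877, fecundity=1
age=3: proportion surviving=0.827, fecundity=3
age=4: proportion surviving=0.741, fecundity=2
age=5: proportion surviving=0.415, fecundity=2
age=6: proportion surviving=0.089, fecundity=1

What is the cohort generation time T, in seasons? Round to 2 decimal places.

2.82

lx·mx: 0, 1.978, 0.877, 2.481, 1.482, 0.83, 0.089 → R0 = 7.737
x·lx·mx: 0, 1.978, 1.754, 7.443, 5.928, 4.15, 0.534 → Σ = 21.787
T = 21.787 / 7.737 = 2.815949… → 2.82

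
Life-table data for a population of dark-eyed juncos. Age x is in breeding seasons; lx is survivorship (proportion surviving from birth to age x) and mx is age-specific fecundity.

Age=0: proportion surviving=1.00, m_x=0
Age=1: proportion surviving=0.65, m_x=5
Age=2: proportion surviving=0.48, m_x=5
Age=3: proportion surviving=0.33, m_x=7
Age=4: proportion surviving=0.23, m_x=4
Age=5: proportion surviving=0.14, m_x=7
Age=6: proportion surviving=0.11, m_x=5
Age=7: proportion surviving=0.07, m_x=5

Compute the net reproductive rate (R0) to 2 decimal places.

lx·mx by age: 0, 3.25, 2.4, 2.31, 0.92, 0.98, 0.55, 0.35
R0 = Σ lx·mx = 10.76 → 10.76

10.76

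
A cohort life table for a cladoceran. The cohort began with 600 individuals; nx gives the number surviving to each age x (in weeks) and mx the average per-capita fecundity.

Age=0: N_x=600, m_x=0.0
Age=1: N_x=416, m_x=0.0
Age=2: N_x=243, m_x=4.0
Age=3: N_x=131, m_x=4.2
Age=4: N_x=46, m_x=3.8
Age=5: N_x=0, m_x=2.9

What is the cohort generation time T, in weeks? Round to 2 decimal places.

2.53

lx = nx/n0 = nx/600: 1, 0.69333…, 0.405, 0.21833…, 0.07667…, 0
lx·mx: 0, 0, 1.62, 0.917…, 0.291333…, 0 → R0 = 2.828333…
x·lx·mx: 0, 0, 3.24, 2.751…, 1.165333…, 0 → Σ = 7.156333…
T = 7.156333… / 2.828333… = 2.53023… → 2.53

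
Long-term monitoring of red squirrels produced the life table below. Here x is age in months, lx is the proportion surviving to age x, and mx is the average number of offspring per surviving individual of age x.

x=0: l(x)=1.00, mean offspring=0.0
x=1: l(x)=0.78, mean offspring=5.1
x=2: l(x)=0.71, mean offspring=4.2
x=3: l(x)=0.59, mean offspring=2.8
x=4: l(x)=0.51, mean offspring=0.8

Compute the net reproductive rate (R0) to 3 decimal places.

9.020

lx·mx by age: 0, 3.978, 2.982, 1.652, 0.408
R0 = Σ lx·mx = 9.02 → 9.020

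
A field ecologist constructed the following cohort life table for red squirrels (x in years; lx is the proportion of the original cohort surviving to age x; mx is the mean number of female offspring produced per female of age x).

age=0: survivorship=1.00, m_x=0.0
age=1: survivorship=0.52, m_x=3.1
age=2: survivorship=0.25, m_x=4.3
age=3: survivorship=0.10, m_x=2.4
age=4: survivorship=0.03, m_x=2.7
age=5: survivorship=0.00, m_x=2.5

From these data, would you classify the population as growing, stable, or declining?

growing

R0 = Σ lx·mx = 0 + 1.612 + 1.075 + 0.24 + 0.081 + 0 = 3.008
R0 > 1, so the population is growing.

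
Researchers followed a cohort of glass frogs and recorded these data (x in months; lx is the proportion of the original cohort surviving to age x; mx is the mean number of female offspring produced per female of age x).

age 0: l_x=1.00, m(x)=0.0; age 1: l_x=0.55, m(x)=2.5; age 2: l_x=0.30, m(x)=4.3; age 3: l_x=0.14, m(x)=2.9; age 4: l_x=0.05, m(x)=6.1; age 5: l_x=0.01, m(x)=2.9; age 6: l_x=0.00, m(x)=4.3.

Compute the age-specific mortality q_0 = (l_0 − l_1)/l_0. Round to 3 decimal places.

0.450

q_0 = (l_0 − l_1) / l_0 = (1 − 0.55) / 1
     = 0.45 / 1 = 0.45 → 0.450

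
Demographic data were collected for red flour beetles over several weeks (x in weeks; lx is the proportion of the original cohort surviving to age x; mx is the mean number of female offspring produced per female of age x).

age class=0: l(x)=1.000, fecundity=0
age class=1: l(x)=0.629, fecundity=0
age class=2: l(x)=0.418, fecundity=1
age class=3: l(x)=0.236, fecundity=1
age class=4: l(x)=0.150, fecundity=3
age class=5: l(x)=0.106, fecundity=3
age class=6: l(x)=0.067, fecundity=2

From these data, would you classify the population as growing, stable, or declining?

R0 = Σ lx·mx = 0 + 0 + 0.418 + 0.236 + 0.45 + 0.318 + 0.134 = 1.556
R0 > 1, so the population is growing.

growing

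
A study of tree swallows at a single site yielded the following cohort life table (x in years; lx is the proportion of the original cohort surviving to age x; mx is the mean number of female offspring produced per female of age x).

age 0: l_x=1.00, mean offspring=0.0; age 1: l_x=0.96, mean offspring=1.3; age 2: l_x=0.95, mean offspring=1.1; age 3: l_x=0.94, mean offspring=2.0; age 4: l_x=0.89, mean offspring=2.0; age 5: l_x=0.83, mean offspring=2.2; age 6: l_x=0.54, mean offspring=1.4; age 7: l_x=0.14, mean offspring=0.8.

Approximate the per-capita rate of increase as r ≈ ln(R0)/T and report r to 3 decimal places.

R0 = Σ lx·mx = 0 + 1.248 + 1.045 + 1.88 + 1.78 + 1.826 + 0.756 + 0.112 = 8.647
Σ x·lx·mx = 30.548; T = 30.548/8.647 = 3.53279…
r ≈ ln(R0)/T = ln(8.647)/3.53279… = 0.61063… → 0.611

0.611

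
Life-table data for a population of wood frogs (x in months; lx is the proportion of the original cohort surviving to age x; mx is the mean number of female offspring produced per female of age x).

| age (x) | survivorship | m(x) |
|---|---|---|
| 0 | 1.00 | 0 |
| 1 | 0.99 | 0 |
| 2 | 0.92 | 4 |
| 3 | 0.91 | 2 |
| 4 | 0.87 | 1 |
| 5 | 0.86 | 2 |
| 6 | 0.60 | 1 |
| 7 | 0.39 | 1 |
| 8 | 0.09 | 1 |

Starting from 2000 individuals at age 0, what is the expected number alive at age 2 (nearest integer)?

Expected survivors = N0 · l_2 = 2000 × 0.92 = 1840 → 1840

1840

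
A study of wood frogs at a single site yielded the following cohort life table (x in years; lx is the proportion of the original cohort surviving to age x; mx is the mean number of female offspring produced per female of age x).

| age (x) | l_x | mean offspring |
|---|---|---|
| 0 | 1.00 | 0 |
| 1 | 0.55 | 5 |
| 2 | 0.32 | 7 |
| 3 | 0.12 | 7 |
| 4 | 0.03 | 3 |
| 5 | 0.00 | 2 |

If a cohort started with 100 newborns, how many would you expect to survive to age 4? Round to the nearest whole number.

3

Expected survivors = N0 · l_4 = 100 × 0.03 = 3 → 3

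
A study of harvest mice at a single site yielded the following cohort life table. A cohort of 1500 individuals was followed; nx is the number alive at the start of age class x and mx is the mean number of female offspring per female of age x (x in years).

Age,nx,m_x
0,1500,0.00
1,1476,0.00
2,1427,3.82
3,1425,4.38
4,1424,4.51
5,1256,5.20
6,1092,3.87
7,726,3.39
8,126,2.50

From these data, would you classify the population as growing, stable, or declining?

lx = nx/n0 = nx/1500: 1, 0.984, 0.95133…, 0.95, 0.94933…, 0.83733…, 0.728, 0.484, 0.084
R0 = Σ lx·mx = 0 + 0 + 3.634093… + 4.161 + 4.281493… + 4.354133… + 2.81736 + 1.64076 + 0.21 = 21.09884…
R0 > 1, so the population is growing.

growing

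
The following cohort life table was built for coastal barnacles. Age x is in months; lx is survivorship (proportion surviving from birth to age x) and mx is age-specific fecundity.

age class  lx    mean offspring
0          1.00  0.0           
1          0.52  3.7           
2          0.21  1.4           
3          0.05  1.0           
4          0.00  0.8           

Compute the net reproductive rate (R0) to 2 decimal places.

lx·mx by age: 0, 1.924, 0.294, 0.05, 0
R0 = Σ lx·mx = 2.268 → 2.27

2.27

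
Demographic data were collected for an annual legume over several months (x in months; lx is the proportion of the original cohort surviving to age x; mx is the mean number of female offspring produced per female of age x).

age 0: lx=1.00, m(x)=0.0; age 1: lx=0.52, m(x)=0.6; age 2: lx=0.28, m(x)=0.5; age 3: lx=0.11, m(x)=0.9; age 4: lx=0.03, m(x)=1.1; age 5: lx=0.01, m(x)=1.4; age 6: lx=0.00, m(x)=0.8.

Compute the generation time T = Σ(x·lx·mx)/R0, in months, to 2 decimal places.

1.82

lx·mx: 0, 0.312, 0.14, 0.099, 0.033, 0.014, 0 → R0 = 0.598
x·lx·mx: 0, 0.312, 0.28, 0.297, 0.132, 0.07, 0 → Σ = 1.091
T = 1.091 / 0.598 = 1.824415… → 1.82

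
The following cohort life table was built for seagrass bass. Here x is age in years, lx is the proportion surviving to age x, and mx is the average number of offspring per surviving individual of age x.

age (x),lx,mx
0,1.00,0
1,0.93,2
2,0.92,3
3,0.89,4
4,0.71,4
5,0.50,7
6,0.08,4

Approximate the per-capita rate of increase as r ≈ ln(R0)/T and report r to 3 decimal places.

0.820

R0 = Σ lx·mx = 0 + 1.86 + 2.76 + 3.56 + 2.84 + 3.5 + 0.32 = 14.84
Σ x·lx·mx = 48.84; T = 48.84/14.84 = 3.29111…
r ≈ ln(R0)/T = ln(14.84)/3.29111… = 0.81958… → 0.820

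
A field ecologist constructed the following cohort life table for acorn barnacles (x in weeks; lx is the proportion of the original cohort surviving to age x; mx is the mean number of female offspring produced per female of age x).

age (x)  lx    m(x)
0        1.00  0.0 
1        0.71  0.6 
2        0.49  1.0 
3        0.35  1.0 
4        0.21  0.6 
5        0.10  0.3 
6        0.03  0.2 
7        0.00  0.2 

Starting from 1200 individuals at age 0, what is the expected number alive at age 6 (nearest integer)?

36

Expected survivors = N0 · l_6 = 1200 × 0.03 = 36 → 36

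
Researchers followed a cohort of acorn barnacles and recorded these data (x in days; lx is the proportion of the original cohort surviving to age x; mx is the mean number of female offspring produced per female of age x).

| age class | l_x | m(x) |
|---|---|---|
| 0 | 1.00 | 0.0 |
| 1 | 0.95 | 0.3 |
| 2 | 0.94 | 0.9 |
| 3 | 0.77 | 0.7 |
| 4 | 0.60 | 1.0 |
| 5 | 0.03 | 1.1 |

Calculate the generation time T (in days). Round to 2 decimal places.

lx·mx: 0, 0.285, 0.846, 0.539, 0.6, 0.033 → R0 = 2.303
x·lx·mx: 0, 0.285, 1.692, 1.617, 2.4, 0.165 → Σ = 6.159
T = 6.159 / 2.303 = 2.674338… → 2.67

2.67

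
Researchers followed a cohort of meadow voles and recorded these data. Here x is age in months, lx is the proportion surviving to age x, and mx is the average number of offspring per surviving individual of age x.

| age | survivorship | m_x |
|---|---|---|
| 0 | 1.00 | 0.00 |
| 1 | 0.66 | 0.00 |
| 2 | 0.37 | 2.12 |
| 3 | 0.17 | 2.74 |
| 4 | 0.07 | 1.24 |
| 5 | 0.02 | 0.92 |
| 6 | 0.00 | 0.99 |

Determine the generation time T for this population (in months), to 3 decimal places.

lx·mx: 0, 0, 0.7844, 0.4658, 0.0868, 0.0184, 0 → R0 = 1.3554
x·lx·mx: 0, 0, 1.5688, 1.3974, 0.3472, 0.092, 0 → Σ = 3.4054
T = 3.4054 / 1.3554 = 2.512469… → 2.512

2.512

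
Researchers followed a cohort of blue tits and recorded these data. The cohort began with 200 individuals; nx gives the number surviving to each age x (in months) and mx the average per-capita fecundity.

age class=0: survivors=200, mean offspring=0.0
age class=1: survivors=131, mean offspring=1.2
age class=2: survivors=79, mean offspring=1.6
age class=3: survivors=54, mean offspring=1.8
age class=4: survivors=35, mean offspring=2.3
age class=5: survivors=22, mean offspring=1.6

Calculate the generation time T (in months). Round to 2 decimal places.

lx = nx/n0 = nx/200: 1, 0.655, 0.395, 0.27, 0.175, 0.11
lx·mx: 0, 0.786, 0.632, 0.486, 0.4025, 0.176 → R0 = 2.4825
x·lx·mx: 0, 0.786, 1.264, 1.458, 1.61, 0.88 → Σ = 5.998
T = 5.998 / 2.4825 = 2.416113… → 2.42

2.42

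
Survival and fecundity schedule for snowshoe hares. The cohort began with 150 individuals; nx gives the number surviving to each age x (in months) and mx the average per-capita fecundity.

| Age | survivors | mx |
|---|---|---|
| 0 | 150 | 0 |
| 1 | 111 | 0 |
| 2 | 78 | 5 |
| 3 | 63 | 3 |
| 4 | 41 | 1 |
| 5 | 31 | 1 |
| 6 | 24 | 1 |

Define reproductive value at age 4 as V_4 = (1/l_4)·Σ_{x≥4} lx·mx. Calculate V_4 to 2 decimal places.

2.34

lx = nx/n0 = nx/150: 1, 0.74, 0.52, 0.42, 0.27333…, 0.20667…, 0.16
lx·mx for x ≥ 4: 0.273333…, 0.206667…, 0.16 → sum = 0.64…
V_4 = 0.64… / l_4 = 0.64… / 0.273333… = 2.341463… → 2.34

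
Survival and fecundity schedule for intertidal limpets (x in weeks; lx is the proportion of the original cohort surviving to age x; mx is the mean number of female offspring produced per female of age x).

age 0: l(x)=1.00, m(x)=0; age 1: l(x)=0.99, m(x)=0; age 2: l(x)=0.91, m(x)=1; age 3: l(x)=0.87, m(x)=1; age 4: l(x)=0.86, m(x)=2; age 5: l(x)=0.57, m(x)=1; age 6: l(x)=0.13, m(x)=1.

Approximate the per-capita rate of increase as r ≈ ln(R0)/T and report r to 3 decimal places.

R0 = Σ lx·mx = 0 + 0 + 0.91 + 0.87 + 1.72 + 0.57 + 0.13 = 4.2
Σ x·lx·mx = 14.94; T = 14.94/4.2 = 3.55714…
r ≈ ln(R0)/T = ln(4.2)/3.55714… = 0.40344… → 0.403

0.403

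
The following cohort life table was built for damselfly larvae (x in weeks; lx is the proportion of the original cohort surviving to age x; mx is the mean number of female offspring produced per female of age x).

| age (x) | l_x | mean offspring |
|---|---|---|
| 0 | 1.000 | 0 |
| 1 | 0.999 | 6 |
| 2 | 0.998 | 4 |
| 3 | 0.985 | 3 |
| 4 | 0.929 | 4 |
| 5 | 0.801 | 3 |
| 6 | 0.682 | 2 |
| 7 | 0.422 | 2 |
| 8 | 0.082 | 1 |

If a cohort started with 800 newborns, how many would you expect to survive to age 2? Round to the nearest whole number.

798

Expected survivors = N0 · l_2 = 800 × 0.998 = 798.4 → 798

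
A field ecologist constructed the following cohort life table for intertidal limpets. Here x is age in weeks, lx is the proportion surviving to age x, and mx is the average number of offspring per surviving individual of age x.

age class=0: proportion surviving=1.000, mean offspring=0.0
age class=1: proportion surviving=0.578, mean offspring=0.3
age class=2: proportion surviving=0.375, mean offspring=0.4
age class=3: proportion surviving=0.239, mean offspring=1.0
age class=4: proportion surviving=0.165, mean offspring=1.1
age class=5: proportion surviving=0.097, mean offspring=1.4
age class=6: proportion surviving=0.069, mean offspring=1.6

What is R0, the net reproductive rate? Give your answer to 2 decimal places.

lx·mx by age: 0, 0.1734, 0.15, 0.239, 0.1815, 0.1358, 0.1104
R0 = Σ lx·mx = 0.9901 → 0.99

0.99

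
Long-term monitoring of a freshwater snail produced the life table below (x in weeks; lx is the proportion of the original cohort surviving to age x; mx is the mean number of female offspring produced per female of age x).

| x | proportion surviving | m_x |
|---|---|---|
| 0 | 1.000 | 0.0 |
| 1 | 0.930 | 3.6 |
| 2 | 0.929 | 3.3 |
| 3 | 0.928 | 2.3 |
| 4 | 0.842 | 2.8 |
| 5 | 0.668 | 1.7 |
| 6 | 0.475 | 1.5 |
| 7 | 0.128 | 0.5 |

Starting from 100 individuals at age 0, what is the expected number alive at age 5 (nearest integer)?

67

Expected survivors = N0 · l_5 = 100 × 0.668 = 66.8 → 67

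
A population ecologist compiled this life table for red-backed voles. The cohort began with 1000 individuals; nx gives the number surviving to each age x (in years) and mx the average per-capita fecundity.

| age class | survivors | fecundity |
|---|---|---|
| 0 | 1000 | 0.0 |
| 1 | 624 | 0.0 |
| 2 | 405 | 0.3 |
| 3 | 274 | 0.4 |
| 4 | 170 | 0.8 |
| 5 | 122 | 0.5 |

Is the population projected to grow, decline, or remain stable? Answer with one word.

declining

lx = nx/n0 = nx/1000: 1, 0.624, 0.405, 0.274, 0.17, 0.122
R0 = Σ lx·mx = 0 + 0 + 0.1215 + 0.1096 + 0.136 + 0.061 = 0.4281
R0 < 1, so the population is declining.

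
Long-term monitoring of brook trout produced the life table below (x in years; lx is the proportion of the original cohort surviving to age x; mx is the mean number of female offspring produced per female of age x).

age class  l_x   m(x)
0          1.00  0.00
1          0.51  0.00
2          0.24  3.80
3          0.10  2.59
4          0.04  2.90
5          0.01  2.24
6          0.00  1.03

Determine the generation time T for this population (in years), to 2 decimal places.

lx·mx: 0, 0, 0.912, 0.259, 0.116, 0.0224, 0 → R0 = 1.3094
x·lx·mx: 0, 0, 1.824, 0.777, 0.464, 0.112, 0 → Σ = 3.177
T = 3.177 / 1.3094 = 2.426302… → 2.43

2.43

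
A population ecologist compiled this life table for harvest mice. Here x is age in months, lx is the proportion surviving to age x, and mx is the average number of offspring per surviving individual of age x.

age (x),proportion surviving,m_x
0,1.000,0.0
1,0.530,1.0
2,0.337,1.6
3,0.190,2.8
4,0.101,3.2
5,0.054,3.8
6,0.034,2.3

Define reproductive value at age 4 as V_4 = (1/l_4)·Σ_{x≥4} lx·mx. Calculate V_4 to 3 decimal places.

6.006

lx·mx for x ≥ 4: 0.3232, 0.2052, 0.0782 → sum = 0.6066
V_4 = 0.6066 / l_4 = 0.6066 / 0.101 = 6.005941… → 6.006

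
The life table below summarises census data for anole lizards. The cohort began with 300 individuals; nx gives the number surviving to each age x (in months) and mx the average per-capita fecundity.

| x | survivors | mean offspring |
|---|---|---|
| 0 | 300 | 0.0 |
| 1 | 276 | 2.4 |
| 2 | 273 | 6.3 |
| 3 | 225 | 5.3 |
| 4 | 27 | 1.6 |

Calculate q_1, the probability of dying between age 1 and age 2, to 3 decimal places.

0.011

lx = nx/n0 = nx/300: 1, 0.92, 0.91, 0.75, 0.09
q_1 = (l_1 − l_2) / l_1 = (0.92 − 0.91) / 0.92
     = 0.01 / 0.92 = 0.01087… → 0.011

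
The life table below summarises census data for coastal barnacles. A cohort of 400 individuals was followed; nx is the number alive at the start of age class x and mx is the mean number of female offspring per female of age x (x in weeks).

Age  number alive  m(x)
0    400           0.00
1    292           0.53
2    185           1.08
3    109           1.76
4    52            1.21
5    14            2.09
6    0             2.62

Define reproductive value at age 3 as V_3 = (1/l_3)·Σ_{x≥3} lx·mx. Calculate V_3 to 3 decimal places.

2.606

lx = nx/n0 = nx/400: 1, 0.73, 0.4625, 0.2725, 0.13, 0.035, 0
lx·mx for x ≥ 3: 0.4796, 0.1573, 0.07315, 0 → sum = 0.71005
V_3 = 0.71005 / l_3 = 0.71005 / 0.2725 = 2.605688… → 2.606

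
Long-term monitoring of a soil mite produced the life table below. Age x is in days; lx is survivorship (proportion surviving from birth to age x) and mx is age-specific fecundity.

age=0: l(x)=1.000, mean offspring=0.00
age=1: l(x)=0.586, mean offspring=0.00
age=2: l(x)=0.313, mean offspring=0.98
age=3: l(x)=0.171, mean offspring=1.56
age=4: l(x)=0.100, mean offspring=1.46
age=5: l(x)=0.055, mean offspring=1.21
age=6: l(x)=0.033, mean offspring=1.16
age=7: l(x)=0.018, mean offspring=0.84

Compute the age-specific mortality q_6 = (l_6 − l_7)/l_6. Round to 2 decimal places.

0.45

q_6 = (l_6 − l_7) / l_6 = (0.033 − 0.018) / 0.033
     = 0.015 / 0.033 = 0.454545… → 0.45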